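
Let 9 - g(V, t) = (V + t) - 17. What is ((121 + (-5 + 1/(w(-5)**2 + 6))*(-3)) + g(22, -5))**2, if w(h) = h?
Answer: 20178064/961 ≈ 20997.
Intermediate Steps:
g(V, t) = 26 - V - t (g(V, t) = 9 - ((V + t) - 17) = 9 - (-17 + V + t) = 9 + (17 - V - t) = 26 - V - t)
((121 + (-5 + 1/(w(-5)**2 + 6))*(-3)) + g(22, -5))**2 = ((121 + (-5 + 1/((-5)**2 + 6))*(-3)) + (26 - 1*22 - 1*(-5)))**2 = ((121 + (-5 + 1/(25 + 6))*(-3)) + (26 - 22 + 5))**2 = ((121 + (-5 + 1/31)*(-3)) + 9)**2 = ((121 - 154/31*(-3)) + 9)**2 = ((121 + 462/31) + 9)**2 = (4213/31 + 9)**2 = (4492/31)**2 = 20178064/961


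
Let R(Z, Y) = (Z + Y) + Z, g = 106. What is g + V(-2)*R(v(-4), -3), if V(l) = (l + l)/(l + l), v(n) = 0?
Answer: 103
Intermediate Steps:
R(Z, Y) = Y + 2*Z (R(Z, Y) = (Y + Z) + Z = Y + 2*Z)
V(l) = 1 (V(l) = (2*l)/((2*l)) = (2*l)*(1/(2*l)) = 1)
g + V(-2)*R(v(-4), -3) = 106 + 1*(-3 + 2*0) = 106 + 1*(-3 + 0) = 106 + 1*(-3) = 106 - 3 = 103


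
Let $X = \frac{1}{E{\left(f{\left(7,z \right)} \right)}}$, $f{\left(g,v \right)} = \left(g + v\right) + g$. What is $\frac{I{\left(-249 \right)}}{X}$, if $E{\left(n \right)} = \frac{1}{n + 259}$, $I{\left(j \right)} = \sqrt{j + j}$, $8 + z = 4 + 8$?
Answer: $\frac{i \sqrt{498}}{277} \approx 0.080563 i$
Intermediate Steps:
$z = 4$ ($z = -8 + \left(4 + 8\right) = -8 + 12 = 4$)
$I{\left(j \right)} = \sqrt{2} \sqrt{j}$ ($I{\left(j \right)} = \sqrt{2 j} = \sqrt{2} \sqrt{j}$)
$f{\left(g,v \right)} = v + 2 g$
$E{\left(n \right)} = \frac{1}{259 + n}$
$X = 277$ ($X = \frac{1}{\frac{1}{259 + \left(4 + 2 \cdot 7\right)}} = \frac{1}{\frac{1}{259 + \left(4 + 14\right)}} = \frac{1}{\frac{1}{259 + 18}} = \frac{1}{\frac{1}{277}} = 277$)
$\frac{I{\left(-249 \right)}}{X} = \frac{\sqrt{2} \sqrt{-249}}{277} = \sqrt{2} i \sqrt{249} \cdot \frac{1}{277} = i \sqrt{498} \cdot \frac{1}{277} = \frac{i \sqrt{498}}{277}$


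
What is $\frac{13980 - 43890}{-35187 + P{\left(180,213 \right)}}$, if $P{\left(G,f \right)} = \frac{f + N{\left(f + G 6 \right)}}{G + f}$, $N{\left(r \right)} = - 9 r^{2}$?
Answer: $\frac{3918210}{9624973} \approx 0.40709$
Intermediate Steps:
$P{\left(G,f \right)} = \frac{f - 9 \left(f + 6 G\right)^{2}}{G + f}$ ($P{\left(G,f \right)} = \frac{f - 9 \left(f + G 6\right)^{2}}{G + f} = \frac{f - 9 \left(f + 6 G\right)^{2}}{G + f}$)
$\frac{13980 - 43890}{-35187 + P{\left(180,213 \right)}} = \frac{13980 - 43890}{-35187 + \frac{213 - 9 \left(213 + 6 \cdot 180\right)^{2}}{180 + 213}} = - \frac{29910}{-35187 + \frac{213 - 9 \left(213 + 1080\right)^{2}}{393}} = - \frac{29910}{-35187 + \frac{213 - 9 \cdot 1293^{2}}{393}} = - \frac{29910}{-35187 + \frac{213 - 15046641}{393}} = - \frac{29910}{-35187 + \frac{1}{393} \left(-15046428\right)} = - \frac{29910}{-35187 - \frac{5015476}{131}} = - \frac{29910}{- \frac{9624973}{131}} = \left(-29910\right) \left(- \frac{131}{9624973}\right) = \frac{3918210}{9624973}$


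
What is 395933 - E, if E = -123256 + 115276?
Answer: 403913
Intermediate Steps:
E = -7980
395933 - E = 395933 - 1*(-7980) = 395933 + 7980 = 403913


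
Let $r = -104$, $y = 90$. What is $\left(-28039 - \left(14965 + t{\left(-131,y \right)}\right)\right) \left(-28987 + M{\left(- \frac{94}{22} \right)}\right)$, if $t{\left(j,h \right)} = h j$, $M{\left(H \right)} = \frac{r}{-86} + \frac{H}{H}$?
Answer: $\frac{38903444044}{43} \approx 9.0473 \cdot 10^{8}$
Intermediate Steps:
$M{\left(H \right)} = \frac{95}{43}$ ($M{\left(H \right)} = - \frac{104}{-86} + \frac{H}{H} = \left(-104\right) \left(- \frac{1}{86}\right) + 1 = \frac{52}{43} + 1 = \frac{95}{43}$)
$\left(-28039 - \left(14965 + t{\left(-131,y \right)}\right)\right) \left(-28987 + M{\left(- \frac{94}{22} \right)}\right) = \left(-28039 - \left(14965 + 90 \left(-131\right)\right)\right) \left(-28987 + \frac{95}{43}\right) = \left(-28039 - 3175\right) \left(- \frac{1246346}{43}\right) = \left(-31214\right) \left(- \frac{1246346}{43}\right) = \frac{38903444044}{43}$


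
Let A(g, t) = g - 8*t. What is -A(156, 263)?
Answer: 1948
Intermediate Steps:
-A(156, 263) = -(156 - 8*263) = -(156 - 2104) = -1*(-1948) = 1948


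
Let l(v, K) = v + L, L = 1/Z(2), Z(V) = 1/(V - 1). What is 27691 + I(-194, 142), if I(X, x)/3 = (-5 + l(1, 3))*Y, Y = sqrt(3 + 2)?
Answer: 27691 - 9*sqrt(5) ≈ 27671.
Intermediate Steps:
Z(V) = 1/(-1 + V)
L = 1 (L = 1/(1/(-1 + 2)) = 1/(1/1) = 1/1 = 1)
l(v, K) = 1 + v (l(v, K) = v + 1 = 1 + v)
Y = sqrt(5) ≈ 2.2361
I(X, x) = -9*sqrt(5) (I(X, x) = 3*((-5 + (1 + 1))*sqrt(5)) = 3*((-5 + 2)*sqrt(5)) = 3*(-3*sqrt(5)) = -9*sqrt(5))
27691 + I(-194, 142) = 27691 - 9*sqrt(5)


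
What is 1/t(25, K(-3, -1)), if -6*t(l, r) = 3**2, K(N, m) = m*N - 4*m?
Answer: -2/3 ≈ -0.66667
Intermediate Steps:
K(N, m) = -4*m + N*m (K(N, m) = N*m - 4*m = -4*m + N*m)
t(l, r) = -3/2 (t(l, r) = -1/6*3**2 = -1/6*9 = -3/2)
1/t(25, K(-3, -1)) = 1/(-3/2) = -2/3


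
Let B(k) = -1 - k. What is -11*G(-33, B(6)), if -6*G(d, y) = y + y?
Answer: -77/3 ≈ -25.667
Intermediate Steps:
G(d, y) = -y/3 (G(d, y) = -(y + y)/6 = -y/3)
-11*G(-33, B(6)) = -(-11)*(-1 - 1*6)/3 = -(-11)*(-1 - 6)/3 = -(-11)*(-7)/3 = -11*7/3 = -77/3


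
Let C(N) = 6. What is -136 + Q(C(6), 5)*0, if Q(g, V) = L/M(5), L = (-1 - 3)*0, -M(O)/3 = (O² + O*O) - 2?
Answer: -136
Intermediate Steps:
M(O) = 6 - 6*O² (M(O) = -3*((O² + O*O) - 2) = -3*((O² + O²) - 2) = -3*(2*O² - 2) = -3*(-2 + 2*O²) = 6 - 6*O²)
L = 0 (L = -4*0 = 0)
Q(g, V) = 0 (Q(g, V) = 0/(6 - 6*5²) = 0/(6 - 6*25) = 0/(6 - 150) = 0/(-144) = 0*(-1/144) = 0)
-136 + Q(C(6), 5)*0 = -136 + 0*0 = -136 + 0 = -136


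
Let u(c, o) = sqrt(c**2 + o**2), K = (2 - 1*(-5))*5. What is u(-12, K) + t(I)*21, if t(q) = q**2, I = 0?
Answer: 37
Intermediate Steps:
K = 35 (K = (2 + 5)*5 = 7*5 = 35)
u(-12, K) + t(I)*21 = sqrt((-12)**2 + 35**2) + 0**2*21 = sqrt(144 + 1225) + 0*21 = sqrt(1369) + 0 = 37 + 0 = 37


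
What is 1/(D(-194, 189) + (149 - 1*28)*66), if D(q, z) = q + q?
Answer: 1/7598 ≈ 0.00013161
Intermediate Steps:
D(q, z) = 2*q
1/(D(-194, 189) + (149 - 1*28)*66) = 1/(2*(-194) + (149 - 1*28)*66) = 1/(-388 + (149 - 28)*66) = 1/(-388 + 121*66) = 1/(-388 + 7986) = 1/7598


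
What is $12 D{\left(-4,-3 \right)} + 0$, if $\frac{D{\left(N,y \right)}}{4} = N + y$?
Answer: $-336$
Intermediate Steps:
$D{\left(N,y \right)} = 4 N + 4 y$ ($D{\left(N,y \right)} = 4 \left(N + y\right) = 4 N + 4 y$)
$12 D{\left(-4,-3 \right)} + 0 = 12 \left(4 \left(-4\right) + 4 \left(-3\right)\right) + 0 = 12 \left(-16 - 12\right) + 0 = 12 \left(-28\right) + 0 = -336 + 0 = -336$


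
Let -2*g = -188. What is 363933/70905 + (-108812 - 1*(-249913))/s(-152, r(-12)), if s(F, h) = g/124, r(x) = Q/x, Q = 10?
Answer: 206770873987/1110845 ≈ 1.8614e+5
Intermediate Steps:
g = 94 (g = -1/2*(-188) = 94)
r(x) = 10/x
s(F, h) = 47/62 (s(F, h) = 94/124 = 94*(1/124) = 47/62)
363933/70905 + (-108812 - 1*(-249913))/s(-152, r(-12)) = 363933/70905 + (-108812 - 1*(-249913))/(47/62) = 363933*(1/70905) + (-108812 + 249913)*(62/47) = 121311/23635 + 141101*(62/47) = 121311/23635 + 8748262/47 = 206770873987/1110845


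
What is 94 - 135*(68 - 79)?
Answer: 1579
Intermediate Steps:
94 - 135*(68 - 79) = 94 - 135*(-11) = 94 + 1485 = 1579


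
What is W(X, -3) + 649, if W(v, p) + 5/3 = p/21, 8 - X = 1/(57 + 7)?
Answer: 13591/21 ≈ 647.19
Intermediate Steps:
X = 511/64 (X = 8 - 1/(57 + 7) = 8 - 1/64 = 511/64 ≈ 7.9844)
W(v, p) = -5/3 + p/21
W(X, -3) + 649 = (-5/3 + (1/21)*(-3)) + 649 = (-5/3 - ⅐) + 649 = -38/21 + 649 = 13591/21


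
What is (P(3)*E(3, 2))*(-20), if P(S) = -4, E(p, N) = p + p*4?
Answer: 1200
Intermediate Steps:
E(p, N) = 5*p (E(p, N) = p + 4*p = 5*p)
(P(3)*E(3, 2))*(-20) = -20*3*(-20) = -4*15*(-20) = -60*(-20) = 1200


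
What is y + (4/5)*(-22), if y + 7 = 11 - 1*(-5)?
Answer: -43/5 ≈ -8.6000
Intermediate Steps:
y = 9 (y = -7 + (11 - 1*(-5)) = -7 + (11 + 5) = -7 + 16 = 9)
y + (4/5)*(-22) = 9 + (4/5)*(-22) = 9 + (4*(⅕))*(-22) = 9 + (⅘)*(-22) = 9 - 88/5 = -43/5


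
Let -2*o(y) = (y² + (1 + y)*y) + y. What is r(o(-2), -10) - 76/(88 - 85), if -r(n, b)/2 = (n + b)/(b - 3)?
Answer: -1060/39 ≈ -27.179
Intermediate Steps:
o(y) = -y/2 - y²/2 - y*(1 + y)/2 (o(y) = -((y² + (1 + y)*y) + y)/2 = -((y² + y*(1 + y)) + y)/2 = -(y + y² + y*(1 + y))/2 = -y/2 - y²/2 - y*(1 + y)/2)
r(n, b) = -2*(b + n)/(-3 + b) (r(n, b) = -2*(n + b)/(b - 3) = -2*(b + n)/(-3 + b))
r(o(-2), -10) - 76/(88 - 85) = 2*(-1*(-10) - (-1)*(-2)*(1 - 2))/(-3 - 10) - 76/(88 - 85) = 2*(10 - (-1)*(-2)*(-1))/(-13) - 76/3 = 2*(-1/13)*(10 - 1*(-2)) + (⅓)*(-76) = 2*(-1/13)*(10 + 2) - 76/3 = 2*(-1/13)*12 - 76/3 = -24/13 - 76/3 = -1060/39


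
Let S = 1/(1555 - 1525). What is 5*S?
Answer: ⅙ ≈ 0.16667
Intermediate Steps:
S = 1/30 ≈ 0.033333
5*S = 5*(1/30) = ⅙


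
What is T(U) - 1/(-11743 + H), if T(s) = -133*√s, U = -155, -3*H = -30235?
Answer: 3/4994 - 133*I*√155 ≈ 0.00060072 - 1655.8*I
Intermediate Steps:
H = 30235/3 (H = -⅓*(-30235) = 30235/3 ≈ 10078.)
T(U) - 1/(-11743 + H) = -133*I*√155 - 1/(-11743 + 30235/3) = -133*I*√155 - 1/(-4994/3) = -133*I*√155 - 1*(-3/4994) = -133*I*√155 + 3/4994 = 3/4994 - 133*I*√155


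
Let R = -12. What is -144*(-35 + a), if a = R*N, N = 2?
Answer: 8496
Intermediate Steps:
a = -24 (a = -12*2 = -24)
-144*(-35 + a) = -144*(-35 - 24) = -144*(-59) = 8496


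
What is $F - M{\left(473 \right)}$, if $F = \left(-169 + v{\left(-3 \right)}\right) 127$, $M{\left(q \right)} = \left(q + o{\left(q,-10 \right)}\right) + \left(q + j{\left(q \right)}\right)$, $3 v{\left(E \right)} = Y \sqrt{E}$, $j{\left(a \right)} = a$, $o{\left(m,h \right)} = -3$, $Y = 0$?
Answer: $-22879$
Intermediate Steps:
$v{\left(E \right)} = 0$ ($v{\left(E \right)} = \frac{0 \sqrt{E}}{3} = \frac{1}{3} \cdot 0 = 0$)
$M{\left(q \right)} = -3 + 3 q$ ($M{\left(q \right)} = \left(q - 3\right) + \left(q + q\right) = \left(-3 + q\right) + 2 q = -3 + 3 q$)
$F = -21463$ ($F = \left(-169 + 0\right) 127 = \left(-169\right) 127 = -21463$)
$F - M{\left(473 \right)} = -21463 - \left(-3 + 3 \cdot 473\right) = -21463 - \left(-3 + 1419\right) = -21463 - 1416 = -22879$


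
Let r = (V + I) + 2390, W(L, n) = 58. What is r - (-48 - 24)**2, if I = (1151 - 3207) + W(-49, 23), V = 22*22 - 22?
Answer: -4330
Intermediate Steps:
V = 462 (V = 484 - 22 = 462)
I = -1998 (I = (1151 - 3207) + 58 = -2056 + 58 = -1998)
r = 854 (r = (462 - 1998) + 2390 = -1536 + 2390 = 854)
r - (-48 - 24)**2 = 854 - (-48 - 24)**2 = 854 - 1*(-72)**2 = 854 - 1*5184 = 854 - 5184 = -4330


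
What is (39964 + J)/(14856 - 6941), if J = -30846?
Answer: 9118/7915 ≈ 1.1520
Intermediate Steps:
(39964 + J)/(14856 - 6941) = (39964 - 30846)/(14856 - 6941) = 9118/7915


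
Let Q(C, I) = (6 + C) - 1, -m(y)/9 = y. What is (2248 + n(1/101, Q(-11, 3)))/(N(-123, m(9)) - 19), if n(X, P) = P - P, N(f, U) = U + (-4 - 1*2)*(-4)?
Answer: -562/19 ≈ -29.579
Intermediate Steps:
m(y) = -9*y
Q(C, I) = 5 + C
N(f, U) = 24 + U (N(f, U) = U + (-4 - 2)*(-4) = U - 6*(-4) = U + 24 = 24 + U)
n(X, P) = 0
(2248 + n(1/101, Q(-11, 3)))/(N(-123, m(9)) - 19) = (2248 + 0)/((24 - 9*9) - 19) = 2248/((24 - 81) - 19) = 2248/(-57 - 19) = 2248/(-76) = 2248*(-1/76) = -562/19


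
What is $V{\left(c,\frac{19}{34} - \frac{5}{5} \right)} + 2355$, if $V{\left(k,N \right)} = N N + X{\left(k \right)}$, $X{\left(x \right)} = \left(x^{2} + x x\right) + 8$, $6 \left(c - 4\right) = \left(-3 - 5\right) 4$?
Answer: $\frac{24623669}{10404} \approx 2366.8$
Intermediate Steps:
$c = - \frac{4}{3}$ ($c = 4 + \frac{\left(-3 - 5\right) 4}{6} = 4 + \frac{\left(-8\right) 4}{6} = 4 + \frac{1}{6} \left(-32\right) = 4 - \frac{16}{3} = - \frac{4}{3} \approx -1.3333$)
$X{\left(x \right)} = 8 + 2 x^{2}$ ($X{\left(x \right)} = \left(x^{2} + x^{2}\right) + 8 = 2 x^{2} + 8 = 8 + 2 x^{2}$)
$V{\left(k,N \right)} = 8 + N^{2} + 2 k^{2}$ ($V{\left(k,N \right)} = N N + \left(8 + 2 k^{2}\right) = N^{2} + \left(8 + 2 k^{2}\right) = 8 + N^{2} + 2 k^{2}$)
$V{\left(c,\frac{19}{34} - \frac{5}{5} \right)} + 2355 = \left(8 + \left(\frac{19}{34} - \frac{5}{5}\right)^{2} + 2 \left(- \frac{4}{3}\right)^{2}\right) + 2355 = \left(8 + \left(19 \cdot \frac{1}{34} - 1\right)^{2} + 2 \cdot \frac{16}{9}\right) + 2355 = \left(8 + \left(\frac{19}{34} - 1\right)^{2} + \frac{32}{9}\right) + 2355 = \left(8 + \left(- \frac{15}{34}\right)^{2} + \frac{32}{9}\right) + 2355 = \left(8 + \frac{225}{1156} + \frac{32}{9}\right) + 2355 = \frac{122249}{10404} + 2355 = \frac{24623669}{10404}$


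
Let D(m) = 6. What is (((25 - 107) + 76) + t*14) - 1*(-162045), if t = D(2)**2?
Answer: 162543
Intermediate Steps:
t = 36 (t = 6**2 = 36)
(((25 - 107) + 76) + t*14) - 1*(-162045) = (((25 - 107) + 76) + 36*14) - 1*(-162045) = ((-82 + 76) + 504) + 162045 = (-6 + 504) + 162045 = 498 + 162045 = 162543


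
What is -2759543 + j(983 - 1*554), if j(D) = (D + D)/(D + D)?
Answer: -2759542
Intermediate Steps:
j(D) = 1 (j(D) = (2*D)/((2*D)) = (2*D)*(1/(2*D)) = 1)
-2759543 + j(983 - 1*554) = -2759543 + 1 = -2759542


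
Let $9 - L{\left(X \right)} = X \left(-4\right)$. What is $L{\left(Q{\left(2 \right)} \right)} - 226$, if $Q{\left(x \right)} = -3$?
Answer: $-229$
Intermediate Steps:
$L{\left(X \right)} = 9 + 4 X$ ($L{\left(X \right)} = 9 - X \left(-4\right) = 9 - - 4 X = 9 + 4 X$)
$L{\left(Q{\left(2 \right)} \right)} - 226 = \left(9 + 4 \left(-3\right)\right) - 226 = \left(9 - 12\right) - 226 = -3 - 226 = -229$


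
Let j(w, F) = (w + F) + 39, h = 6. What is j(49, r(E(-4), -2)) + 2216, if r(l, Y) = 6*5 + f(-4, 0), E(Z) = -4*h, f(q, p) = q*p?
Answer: 2334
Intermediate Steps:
f(q, p) = p*q
E(Z) = -24 (E(Z) = -4*6 = -24)
r(l, Y) = 30 (r(l, Y) = 6*5 + 0*(-4) = 30 + 0 = 30)
j(w, F) = 39 + F + w (j(w, F) = (F + w) + 39 = 39 + F + w)
j(49, r(E(-4), -2)) + 2216 = (39 + 30 + 49) + 2216 = 118 + 2216 = 2334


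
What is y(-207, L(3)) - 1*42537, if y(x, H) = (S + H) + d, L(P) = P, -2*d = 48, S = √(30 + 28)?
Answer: -42558 + √58 ≈ -42550.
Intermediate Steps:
S = √58 ≈ 7.6158
d = -24 (d = -½*48 = -24)
y(x, H) = -24 + H + √58 (y(x, H) = (√58 + H) - 24 = (H + √58) - 24 = -24 + H + √58)
y(-207, L(3)) - 1*42537 = (-24 + 3 + √58) - 1*42537 = (-21 + √58) - 42537 = -42558 + √58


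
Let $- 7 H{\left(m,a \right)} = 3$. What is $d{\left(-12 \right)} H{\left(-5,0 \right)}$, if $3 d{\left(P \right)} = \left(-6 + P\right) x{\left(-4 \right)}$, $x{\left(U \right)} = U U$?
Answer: $\frac{288}{7} \approx 41.143$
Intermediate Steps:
$x{\left(U \right)} = U^{2}$
$H{\left(m,a \right)} = - \frac{3}{7}$ ($H{\left(m,a \right)} = \left(- \frac{1}{7}\right) 3 = - \frac{3}{7}$)
$d{\left(P \right)} = -32 + \frac{16 P}{3}$ ($d{\left(P \right)} = \frac{\left(-6 + P\right) \left(-4\right)^{2}}{3} = \frac{\left(-6 + P\right) 16}{3} = \frac{-96 + 16 P}{3} = -32 + \frac{16 P}{3}$)
$d{\left(-12 \right)} H{\left(-5,0 \right)} = \left(-32 + \frac{16}{3} \left(-12\right)\right) \left(- \frac{3}{7}\right) = \left(-32 - 64\right) \left(- \frac{3}{7}\right) = \left(-96\right) \left(- \frac{3}{7}\right) = \frac{288}{7}$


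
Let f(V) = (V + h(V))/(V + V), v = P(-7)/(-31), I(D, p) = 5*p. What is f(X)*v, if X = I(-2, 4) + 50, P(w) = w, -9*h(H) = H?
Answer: 28/279 ≈ 0.10036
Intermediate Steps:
h(H) = -H/9
v = 7/31 (v = -7/(-31) = -7*(-1/31) = 7/31 ≈ 0.22581)
X = 70 (X = 5*4 + 50 = 20 + 50 = 70)
f(V) = 4/9 (f(V) = (V - V/9)/(V + V) = (8*V/9)/((2*V)) = (8*V/9)*(1/(2*V)) = 4/9)
f(X)*v = (4/9)*(7/31) = 28/279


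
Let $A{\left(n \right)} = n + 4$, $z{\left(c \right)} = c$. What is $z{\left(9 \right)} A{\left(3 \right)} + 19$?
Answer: $82$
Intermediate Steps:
$A{\left(n \right)} = 4 + n$
$z{\left(9 \right)} A{\left(3 \right)} + 19 = 9 \left(4 + 3\right) + 19 = 9 \cdot 7 + 19 = 63 + 19 = 82$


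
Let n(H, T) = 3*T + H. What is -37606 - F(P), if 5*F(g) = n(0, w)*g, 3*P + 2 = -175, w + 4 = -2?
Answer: -189092/5 ≈ -37818.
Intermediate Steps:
w = -6 (w = -4 - 2 = -6)
n(H, T) = H + 3*T
P = -59 (P = -⅔ + (⅓)*(-175) = -⅔ - 175/3 = -59)
F(g) = -18*g/5 (F(g) = ((0 + 3*(-6))*g)/5 = ((0 - 18)*g)/5 = (-18*g)/5 = -18*g/5)
-37606 - F(P) = -37606 - (-18)*(-59)/5 = -37606 - 1*1062/5 = -37606 - 1062/5 = -189092/5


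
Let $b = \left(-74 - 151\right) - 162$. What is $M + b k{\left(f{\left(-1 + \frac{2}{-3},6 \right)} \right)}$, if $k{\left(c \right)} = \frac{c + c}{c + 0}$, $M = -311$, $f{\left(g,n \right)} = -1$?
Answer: $-1085$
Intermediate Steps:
$b = -387$ ($b = -225 - 162 = -387$)
$k{\left(c \right)} = 2$ ($k{\left(c \right)} = \frac{2 c}{c} = 2$)
$M + b k{\left(f{\left(-1 + \frac{2}{-3},6 \right)} \right)} = -311 - 774 = -1085$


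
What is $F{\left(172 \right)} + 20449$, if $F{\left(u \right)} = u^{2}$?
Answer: $50033$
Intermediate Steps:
$F{\left(172 \right)} + 20449 = 172^{2} + 20449 = 29584 + 20449 = 50033$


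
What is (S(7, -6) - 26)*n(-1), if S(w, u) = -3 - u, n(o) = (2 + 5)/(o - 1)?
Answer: 161/2 ≈ 80.500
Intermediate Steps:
n(o) = 7/(-1 + o)
(S(7, -6) - 26)*n(-1) = ((-3 - 1*(-6)) - 26)*(7/(-1 - 1)) = ((-3 + 6) - 26)*(7/(-2)) = (3 - 26)*(7*(-1/2)) = -23*(-7/2) = 161/2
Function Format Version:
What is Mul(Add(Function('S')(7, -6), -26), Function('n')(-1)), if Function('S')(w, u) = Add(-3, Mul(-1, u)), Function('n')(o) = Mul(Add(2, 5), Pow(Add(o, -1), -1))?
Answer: Rational(161, 2) ≈ 80.500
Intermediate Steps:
Function('n')(o) = Mul(7, Pow(Add(-1, o), -1))
Mul(Add(Function('S')(7, -6), -26), Function('n')(-1)) = Mul(Add(Add(-3, Mul(-1, -6)), -26), Mul(7, Pow(Add(-1, -1), -1))) = Mul(Add(Add(-3, 6), -26), Mul(7, Pow(-2, -1))) = Mul(Add(3, -26), Mul(7, Rational(-1, 2))) = Mul(-23, Rational(-7, 2)) = Rational(161, 2)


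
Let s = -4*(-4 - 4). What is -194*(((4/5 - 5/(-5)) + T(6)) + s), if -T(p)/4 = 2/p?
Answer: -94478/15 ≈ -6298.5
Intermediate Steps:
T(p) = -8/p
s = 32 (s = -4*(-8) = 32)
-194*(((4/5 - 5/(-5)) + T(6)) + s) = -194*(((4/5 - 5/(-5)) - 8/6) + 32) = -194*(((4*(1/5) - 5*(-1/5)) - 8*1/6) + 32) = -194*(((4/5 + 1) - 4/3) + 32) = -194*((9/5 - 4/3) + 32) = -194*(7/15 + 32) = -194*487/15 = -94478/15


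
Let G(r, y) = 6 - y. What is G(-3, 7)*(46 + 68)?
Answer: -114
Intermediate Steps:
G(-3, 7)*(46 + 68) = (6 - 1*7)*(46 + 68) = (6 - 7)*114 = -1*114 = -114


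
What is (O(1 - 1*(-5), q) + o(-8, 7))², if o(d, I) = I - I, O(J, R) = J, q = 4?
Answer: 36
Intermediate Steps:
o(d, I) = 0
(O(1 - 1*(-5), q) + o(-8, 7))² = ((1 - 1*(-5)) + 0)² = ((1 + 5) + 0)² = (6 + 0)² = 6² = 36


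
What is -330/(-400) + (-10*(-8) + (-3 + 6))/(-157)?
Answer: 1861/6280 ≈ 0.29634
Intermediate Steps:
-330/(-400) + (-10*(-8) + (-3 + 6))/(-157) = -330*(-1/400) + (80 + 3)*(-1/157) = 33/40 + 83*(-1/157) = 33/40 - 83/157 = 1861/6280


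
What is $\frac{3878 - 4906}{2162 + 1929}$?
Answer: $- \frac{1028}{4091} \approx -0.25128$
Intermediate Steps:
$\frac{3878 - 4906}{2162 + 1929} = - \frac{1028}{4091}$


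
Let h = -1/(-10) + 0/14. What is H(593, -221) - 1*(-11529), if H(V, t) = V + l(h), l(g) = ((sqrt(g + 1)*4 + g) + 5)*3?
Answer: 121373/10 + 6*sqrt(110)/5 ≈ 12150.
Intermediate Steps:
h = 1/10 (h = -1*(-1/10) + 0*(1/14) = 1/10 + 0 = 1/10 ≈ 0.10000)
l(g) = 15 + 3*g + 12*sqrt(1 + g) (l(g) = ((sqrt(1 + g)*4 + g) + 5)*3 = ((4*sqrt(1 + g) + g) + 5)*3 = ((g + 4*sqrt(1 + g)) + 5)*3 = (5 + g + 4*sqrt(1 + g))*3 = 15 + 3*g + 12*sqrt(1 + g))
H(V, t) = 153/10 + V + 6*sqrt(110)/5 (H(V, t) = V + (15 + 3*(1/10) + 12*sqrt(1 + 1/10)) = V + (15 + 3/10 + 12*sqrt(11/10)) = V + (15 + 3/10 + 12*(sqrt(110)/10)) = V + (15 + 3/10 + 6*sqrt(110)/5) = V + (153/10 + 6*sqrt(110)/5) = 153/10 + V + 6*sqrt(110)/5)
H(593, -221) - 1*(-11529) = (153/10 + 593 + 6*sqrt(110)/5) - 1*(-11529) = (6083/10 + 6*sqrt(110)/5) + 11529 = 121373/10 + 6*sqrt(110)/5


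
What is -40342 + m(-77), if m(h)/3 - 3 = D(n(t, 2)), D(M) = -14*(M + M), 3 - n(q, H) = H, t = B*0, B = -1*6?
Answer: -40417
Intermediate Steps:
B = -6
t = 0 (t = -6*0 = 0)
n(q, H) = 3 - H
D(M) = -28*M
m(h) = -75 (m(h) = 9 + 3*(-28*(3 - 1*2)) = 9 + 3*(-28*(3 - 2)) = 9 + 3*(-28*1) = 9 + 3*(-28) = 9 - 84 = -75)
-40342 + m(-77) = -40342 - 75 = -40417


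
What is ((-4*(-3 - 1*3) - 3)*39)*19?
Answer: 15561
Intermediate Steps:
((-4*(-3 - 1*3) - 3)*39)*19 = ((-4*(-3 - 3) - 3)*39)*19 = ((-4*(-6) - 3)*39)*19 = ((24 - 3)*39)*19 = (21*39)*19 = 819*19 = 15561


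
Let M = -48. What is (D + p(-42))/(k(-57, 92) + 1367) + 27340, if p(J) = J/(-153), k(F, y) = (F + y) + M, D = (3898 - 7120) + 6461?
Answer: 1888101563/69054 ≈ 27342.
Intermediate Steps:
D = 3239 (D = -3222 + 6461 = 3239)
k(F, y) = -48 + F + y (k(F, y) = (F + y) - 48 = -48 + F + y)
p(J) = -J/153 (p(J) = J*(-1/153) = -J/153)
(D + p(-42))/(k(-57, 92) + 1367) + 27340 = (3239 - 1/153*(-42))/((-48 - 57 + 92) + 1367) + 27340 = (3239 + 14/51)/(-13 + 1367) + 27340 = (165203/51)/1354 + 27340 = (165203/51)*(1/1354) + 27340 = 165203/69054 + 27340 = 1888101563/69054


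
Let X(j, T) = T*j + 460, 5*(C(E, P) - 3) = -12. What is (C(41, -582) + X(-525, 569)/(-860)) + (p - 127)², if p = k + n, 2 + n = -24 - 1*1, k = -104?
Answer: 57543821/860 ≈ 66911.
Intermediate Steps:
C(E, P) = ⅗ (C(E, P) = 3 + (⅕)*(-12) = 3 - 12/5 = ⅗)
X(j, T) = 460 + T*j
n = -27 (n = -2 + (-24 - 1*1) = -2 + (-24 - 1) = -2 - 25 = -27)
p = -131 (p = -104 - 27 = -131)
(C(41, -582) + X(-525, 569)/(-860)) + (p - 127)² = (⅗ + (460 + 569*(-525))/(-860)) + (-131 - 127)² = (⅗ + (460 - 298725)*(-1/860)) + (-258)² = (⅗ - 298265*(-1/860)) + 66564 = (⅗ + 59653/172) + 66564 = 298781/860 + 66564 = 57543821/860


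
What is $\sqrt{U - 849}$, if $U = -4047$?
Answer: $12 i \sqrt{34} \approx 69.971 i$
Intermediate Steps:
$\sqrt{U - 849} = \sqrt{-4047 - 849} = \sqrt{-4896} = 12 i \sqrt{34}$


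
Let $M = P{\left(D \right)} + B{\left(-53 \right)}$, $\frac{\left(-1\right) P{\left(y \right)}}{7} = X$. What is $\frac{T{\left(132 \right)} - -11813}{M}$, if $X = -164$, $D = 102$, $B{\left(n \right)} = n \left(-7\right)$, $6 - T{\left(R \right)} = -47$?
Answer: $\frac{11866}{1519} \approx 7.8117$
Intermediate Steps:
$T{\left(R \right)} = 53$ ($T{\left(R \right)} = 6 - -47 = 6 + 47 = 53$)
$B{\left(n \right)} = - 7 n$
$P{\left(y \right)} = 1148$ ($P{\left(y \right)} = \left(-7\right) \left(-164\right) = 1148$)
$M = 1519$ ($M = 1148 - -371 = 1148 + 371 = 1519$)
$\frac{T{\left(132 \right)} - -11813}{M} = \frac{53 - -11813}{1519} = \left(53 + 11813\right) \frac{1}{1519} = 11866 \cdot \frac{1}{1519} = \frac{11866}{1519}$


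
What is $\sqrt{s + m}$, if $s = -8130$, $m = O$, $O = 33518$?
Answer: $2 \sqrt{6347} \approx 159.34$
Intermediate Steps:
$m = 33518$
$\sqrt{s + m} = \sqrt{-8130 + 33518} = \sqrt{25388} = 2 \sqrt{6347}$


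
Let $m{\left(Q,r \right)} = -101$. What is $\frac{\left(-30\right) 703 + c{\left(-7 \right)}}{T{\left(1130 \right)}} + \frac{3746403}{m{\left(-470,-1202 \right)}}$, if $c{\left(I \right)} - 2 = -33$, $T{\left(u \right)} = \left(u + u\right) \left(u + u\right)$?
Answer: $- \frac{19135130096021}{515867600} \approx -37093.0$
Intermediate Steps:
$T{\left(u \right)} = 4 u^{2}$ ($T{\left(u \right)} = 2 u 2 u = 4 u^{2}$)
$c{\left(I \right)} = -31$ ($c{\left(I \right)} = 2 - 33 = -31$)
$\frac{\left(-30\right) 703 + c{\left(-7 \right)}}{T{\left(1130 \right)}} + \frac{3746403}{m{\left(-470,-1202 \right)}} = \frac{\left(-30\right) 703 - 31}{4 \cdot 1130^{2}} + \frac{3746403}{-101} = \frac{-21090 - 31}{4 \cdot 1276900} + 3746403 \left(- \frac{1}{101}\right) = - \frac{21121}{5107600} - \frac{3746403}{101} = - \frac{19135130096021}{515867600}$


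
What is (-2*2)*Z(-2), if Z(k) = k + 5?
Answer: -12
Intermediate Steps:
Z(k) = 5 + k
(-2*2)*Z(-2) = (-2*2)*(5 - 2) = -4*3 = -12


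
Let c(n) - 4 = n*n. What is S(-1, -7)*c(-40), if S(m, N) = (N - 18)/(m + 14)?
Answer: -40100/13 ≈ -3084.6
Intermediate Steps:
S(m, N) = (-18 + N)/(14 + m)
c(n) = 4 + n**2 (c(n) = 4 + n*n = 4 + n**2)
S(-1, -7)*c(-40) = ((-18 - 7)/(14 - 1))*(4 + (-40)**2) = (-25/13)*(4 + 1600) = ((1/13)*(-25))*1604 = -25/13*1604 = -40100/13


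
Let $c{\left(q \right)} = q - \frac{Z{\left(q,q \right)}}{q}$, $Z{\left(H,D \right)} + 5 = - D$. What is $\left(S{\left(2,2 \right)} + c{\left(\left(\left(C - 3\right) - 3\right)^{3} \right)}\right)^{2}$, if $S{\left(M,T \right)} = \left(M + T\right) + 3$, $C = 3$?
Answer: $\frac{268324}{729} \approx 368.07$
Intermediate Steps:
$Z{\left(H,D \right)} = -5 - D$
$S{\left(M,T \right)} = 3 + M + T$
$c{\left(q \right)} = q - \frac{-5 - q}{q}$
$\left(S{\left(2,2 \right)} + c{\left(\left(\left(C - 3\right) - 3\right)^{3} \right)}\right)^{2} = \left(\left(3 + 2 + 2\right) + \left(1 + \left(\left(3 - 3\right) - 3\right)^{3} + \frac{5}{\left(\left(3 - 3\right) - 3\right)^{3}}\right)\right)^{2} = \left(7 + \left(1 + \left(0 - 3\right)^{3} + \frac{5}{\left(0 - 3\right)^{3}}\right)\right)^{2} = \left(7 + \left(1 + \left(-3\right)^{3} + \frac{5}{\left(-3\right)^{3}}\right)\right)^{2} = \left(7 + \left(1 - 27 + \frac{5}{-27}\right)\right)^{2} = \left(7 + \left(1 - 27 + 5 \left(- \frac{1}{27}\right)\right)\right)^{2} = \left(7 - \frac{707}{27}\right)^{2} = \left(- \frac{518}{27}\right)^{2} = \frac{268324}{729}$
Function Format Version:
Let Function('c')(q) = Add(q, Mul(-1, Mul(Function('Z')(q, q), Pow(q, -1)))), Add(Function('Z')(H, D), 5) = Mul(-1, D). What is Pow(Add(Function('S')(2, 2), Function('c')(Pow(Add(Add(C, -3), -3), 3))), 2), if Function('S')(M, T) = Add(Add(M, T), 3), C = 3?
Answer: Rational(268324, 729) ≈ 368.07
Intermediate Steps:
Function('Z')(H, D) = Add(-5, Mul(-1, D))
Function('S')(M, T) = Add(3, M, T)
Function('c')(q) = Add(q, Mul(-1, Pow(q, -1), Add(-5, Mul(-1, q)))) (Function('c')(q) = Add(q, Mul(-1, Mul(Add(-5, Mul(-1, q)), Pow(q, -1)))) = Add(q, Mul(-1, Mul(Pow(q, -1), Add(-5, Mul(-1, q))))) = Add(q, Mul(-1, Pow(q, -1), Add(-5, Mul(-1, q)))))
Pow(Add(Function('S')(2, 2), Function('c')(Pow(Add(Add(C, -3), -3), 3))), 2) = Pow(Add(Add(3, 2, 2), Add(1, Pow(Add(Add(3, -3), -3), 3), Mul(5, Pow(Pow(Add(Add(3, -3), -3), 3), -1)))), 2) = Pow(Add(7, Add(1, Pow(Add(0, -3), 3), Mul(5, Pow(Pow(Add(0, -3), 3), -1)))), 2) = Pow(Add(7, Add(1, Pow(-3, 3), Mul(5, Pow(Pow(-3, 3), -1)))), 2) = Pow(Add(7, Add(1, -27, Mul(5, Pow(-27, -1)))), 2) = Pow(Add(7, Add(1, -27, Mul(5, Rational(-1, 27)))), 2) = Pow(Add(7, Add(1, -27, Rational(-5, 27))), 2) = Pow(Add(7, Rational(-707, 27)), 2) = Pow(Rational(-518, 27), 2) = Rational(268324, 729)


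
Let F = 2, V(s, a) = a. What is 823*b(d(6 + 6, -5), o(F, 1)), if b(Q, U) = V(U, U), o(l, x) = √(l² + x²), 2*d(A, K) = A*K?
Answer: 823*√5 ≈ 1840.3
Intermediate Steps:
d(A, K) = A*K/2 (d(A, K) = (A*K)/2 = A*K/2)
b(Q, U) = U
823*b(d(6 + 6, -5), o(F, 1)) = 823*√(2² + 1²) = 823*√(4 + 1) = 823*√5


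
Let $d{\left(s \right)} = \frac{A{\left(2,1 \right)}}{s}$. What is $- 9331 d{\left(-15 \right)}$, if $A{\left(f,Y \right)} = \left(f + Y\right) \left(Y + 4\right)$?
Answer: $9331$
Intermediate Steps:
$A{\left(f,Y \right)} = \left(4 + Y\right) \left(Y + f\right)$ ($A{\left(f,Y \right)} = \left(Y + f\right) \left(4 + Y\right) = \left(4 + Y\right) \left(Y + f\right)$)
$d{\left(s \right)} = \frac{15}{s}$ ($d{\left(s \right)} = \frac{1^{2} + 4 \cdot 1 + 4 \cdot 2 + 1 \cdot 2}{s} = \frac{1 + 4 + 8 + 2}{s} = \frac{15}{s}$)
$- 9331 d{\left(-15 \right)} = - 9331 \frac{15}{-15} = - 9331 \cdot 15 \left(- \frac{1}{15}\right) = \left(-9331\right) \left(-1\right) = 9331$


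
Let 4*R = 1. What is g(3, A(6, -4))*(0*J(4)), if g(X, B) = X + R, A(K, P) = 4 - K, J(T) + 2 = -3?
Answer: 0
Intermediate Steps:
R = 1/4 (R = (1/4)*1 = 1/4 ≈ 0.25000)
J(T) = -5 (J(T) = -2 - 3 = -5)
g(X, B) = 1/4 + X (g(X, B) = X + 1/4 = 1/4 + X)
g(3, A(6, -4))*(0*J(4)) = (1/4 + 3)*(0*(-5)) = (13/4)*0 = 0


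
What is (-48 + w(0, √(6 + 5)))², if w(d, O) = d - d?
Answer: 2304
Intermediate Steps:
w(d, O) = 0
(-48 + w(0, √(6 + 5)))² = (-48 + 0)² = (-48)² = 2304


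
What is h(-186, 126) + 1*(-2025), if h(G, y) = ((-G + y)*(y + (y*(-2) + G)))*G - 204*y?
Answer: 18078255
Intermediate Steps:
h(G, y) = -204*y + G*(G - y)*(y - G) (h(G, y) = ((y - G)*(y + (-2*y + G)))*G - 204*y = ((y - G)*(y + (G - 2*y)))*G - 204*y = ((y - G)*(G - y))*G - 204*y = ((G - y)*(y - G))*G - 204*y = G*(G - y)*(y - G) - 204*y = -204*y + G*(G - y)*(y - G))
h(-186, 126) + 1*(-2025) = (-1*(-186)³ - 204*126 - 1*(-186)*126² + 2*126*(-186)²) + 1*(-2025) = (-1*(-6434856) - 25704 - 1*(-186)*15876 + 2*126*34596) - 2025 = (6434856 - 25704 + 2952936 + 8718192) - 2025 = 18080280 - 2025 = 18078255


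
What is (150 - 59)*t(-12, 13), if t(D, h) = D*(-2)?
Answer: 2184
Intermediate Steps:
t(D, h) = -2*D
(150 - 59)*t(-12, 13) = (150 - 59)*(-2*(-12)) = 91*24 = 2184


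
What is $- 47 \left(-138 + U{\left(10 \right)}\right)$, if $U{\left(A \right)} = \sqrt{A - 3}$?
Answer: $6486 - 47 \sqrt{7} \approx 6361.6$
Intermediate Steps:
$U{\left(A \right)} = \sqrt{-3 + A}$
$- 47 \left(-138 + U{\left(10 \right)}\right) = - 47 \left(-138 + \sqrt{-3 + 10}\right) = - 47 \left(-138 + \sqrt{7}\right) = 6486 - 47 \sqrt{7}$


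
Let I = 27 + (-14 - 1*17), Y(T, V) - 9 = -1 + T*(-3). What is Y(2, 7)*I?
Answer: -8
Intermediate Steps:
Y(T, V) = 8 - 3*T (Y(T, V) = 9 + (-1 + T*(-3)) = 9 + (-1 - 3*T) = 8 - 3*T)
I = -4 (I = 27 + (-14 - 17) = 27 - 31 = -4)
Y(2, 7)*I = (8 - 3*2)*(-4) = (8 - 6)*(-4) = 2*(-4) = -8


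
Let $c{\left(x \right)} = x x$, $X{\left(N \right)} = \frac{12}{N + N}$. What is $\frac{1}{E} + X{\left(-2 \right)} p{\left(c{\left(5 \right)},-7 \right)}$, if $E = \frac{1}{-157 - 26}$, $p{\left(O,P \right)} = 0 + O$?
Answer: $-258$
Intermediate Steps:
$X{\left(N \right)} = \frac{6}{N}$ ($X{\left(N \right)} = \frac{12}{2 N} = 12 \frac{1}{2 N} = \frac{6}{N}$)
$c{\left(x \right)} = x^{2}$
$p{\left(O,P \right)} = O$
$E = - \frac{1}{183}$ ($E = \frac{1}{-183} = - \frac{1}{183} \approx -0.0054645$)
$\frac{1}{E} + X{\left(-2 \right)} p{\left(c{\left(5 \right)},-7 \right)} = \frac{1}{- \frac{1}{183}} + \frac{6}{-2} \cdot 5^{2} = -183 + 6 \left(- \frac{1}{2}\right) 25 = -183 - 75 = -258$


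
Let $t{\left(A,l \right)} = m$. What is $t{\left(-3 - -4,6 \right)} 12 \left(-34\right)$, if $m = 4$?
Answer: $-1632$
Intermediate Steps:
$t{\left(A,l \right)} = 4$
$t{\left(-3 - -4,6 \right)} 12 \left(-34\right) = 4 \cdot 12 \left(-34\right) = 48 \left(-34\right) = -1632$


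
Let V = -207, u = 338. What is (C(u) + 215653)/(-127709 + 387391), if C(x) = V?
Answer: 107723/129841 ≈ 0.82965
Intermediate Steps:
C(x) = -207
(C(u) + 215653)/(-127709 + 387391) = (-207 + 215653)/(-127709 + 387391) = 215446/259682 = 215446*(1/259682) = 107723/129841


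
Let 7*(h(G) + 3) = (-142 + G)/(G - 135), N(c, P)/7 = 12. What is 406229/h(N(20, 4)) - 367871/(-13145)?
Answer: -1905964579862/13315885 ≈ -1.4313e+5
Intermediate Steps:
N(c, P) = 84 (N(c, P) = 7*12 = 84)
h(G) = -3 + (-142 + G)/(7*(-135 + G)) (h(G) = -3 + ((-142 + G)/(G - 135))/7 = -3 + ((-142 + G)/(-135 + G))/7 = -3 + (-142 + G)/(7*(-135 + G)))
406229/h(N(20, 4)) - 367871/(-13145) = 406229/(((2693 - 20*84)/(7*(-135 + 84)))) - 367871/(-13145) = 406229/(((⅐)*(2693 - 1680)/(-51))) - 367871*(-1/13145) = 406229/(((⅐)*(-1/51)*1013)) + 367871/13145 = 406229/(-1013/357) + 367871/13145 = 406229*(-357/1013) + 367871/13145 = -145023753/1013 + 367871/13145 = -1905964579862/13315885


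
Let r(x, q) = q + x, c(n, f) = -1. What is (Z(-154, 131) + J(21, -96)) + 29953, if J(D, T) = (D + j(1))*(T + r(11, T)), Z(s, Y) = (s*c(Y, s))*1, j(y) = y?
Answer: 26125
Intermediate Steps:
Z(s, Y) = -s (Z(s, Y) = (s*(-1))*1 = -s*1 = -s)
J(D, T) = (1 + D)*(11 + 2*T) (J(D, T) = (D + 1)*(T + (T + 11)) = (1 + D)*(T + (11 + T)) = (1 + D)*(11 + 2*T))
(Z(-154, 131) + J(21, -96)) + 29953 = (-1*(-154) + (11 + 2*(-96) + 21*(-96) + 21*(11 - 96))) + 29953 = (154 + (11 - 192 - 2016 + 21*(-85))) + 29953 = (154 + (11 - 192 - 2016 - 1785)) + 29953 = (154 - 3982) + 29953 = -3828 + 29953 = 26125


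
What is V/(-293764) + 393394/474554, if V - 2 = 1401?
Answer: 57449597877/69703440628 ≈ 0.82420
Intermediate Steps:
V = 1403 (V = 2 + 1401 = 1403)
V/(-293764) + 393394/474554 = 1403/(-293764) + 393394/474554 = 1403*(-1/293764) + 393394*(1/474554) = -1403/293764 + 196697/237277 = 57449597877/69703440628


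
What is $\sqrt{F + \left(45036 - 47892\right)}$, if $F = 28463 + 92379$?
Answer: $\sqrt{117986} \approx 343.49$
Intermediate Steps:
$F = 120842$
$\sqrt{F + \left(45036 - 47892\right)} = \sqrt{120842 + \left(45036 - 47892\right)} = \sqrt{120842 - 2856} = \sqrt{117986}$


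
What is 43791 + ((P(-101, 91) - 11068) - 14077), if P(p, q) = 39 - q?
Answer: 18594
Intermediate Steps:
43791 + ((P(-101, 91) - 11068) - 14077) = 43791 + (((39 - 1*91) - 11068) - 14077) = 43791 + (((39 - 91) - 11068) - 14077) = 43791 + ((-52 - 11068) - 14077) = 43791 + (-11120 - 14077) = 43791 - 25197 = 18594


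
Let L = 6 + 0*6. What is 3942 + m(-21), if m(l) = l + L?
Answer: 3927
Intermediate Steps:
L = 6 (L = 6 + 0 = 6)
m(l) = 6 + l (m(l) = l + 6 = 6 + l)
3942 + m(-21) = 3942 + (6 - 21) = 3942 - 15 = 3927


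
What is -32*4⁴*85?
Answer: -696320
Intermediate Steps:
-32*4⁴*85 = -32*256*85 = -8192*85 = -696320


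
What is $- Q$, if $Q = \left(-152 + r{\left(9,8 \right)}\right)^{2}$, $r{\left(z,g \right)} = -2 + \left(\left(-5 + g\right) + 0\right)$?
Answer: $-22801$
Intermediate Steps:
$r{\left(z,g \right)} = -7 + g$ ($r{\left(z,g \right)} = -2 + \left(-5 + g\right) = -7 + g$)
$Q = 22801$ ($Q = \left(-152 + \left(-7 + 8\right)\right)^{2} = \left(-152 + 1\right)^{2} = \left(-151\right)^{2} = 22801$)
$- Q = \left(-1\right) 22801 = -22801$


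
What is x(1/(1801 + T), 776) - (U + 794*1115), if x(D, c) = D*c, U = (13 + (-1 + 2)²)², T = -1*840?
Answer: -850970490/961 ≈ -8.8551e+5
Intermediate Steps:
T = -840
U = 196 (U = (13 + 1²)² = (13 + 1)² = 14² = 196)
x(1/(1801 + T), 776) - (U + 794*1115) = 776/(1801 - 840) - (196 + 794*1115) = 776/961 - (196 + 885310) = (1/961)*776 - 1*885506 = 776/961 - 885506 = -850970490/961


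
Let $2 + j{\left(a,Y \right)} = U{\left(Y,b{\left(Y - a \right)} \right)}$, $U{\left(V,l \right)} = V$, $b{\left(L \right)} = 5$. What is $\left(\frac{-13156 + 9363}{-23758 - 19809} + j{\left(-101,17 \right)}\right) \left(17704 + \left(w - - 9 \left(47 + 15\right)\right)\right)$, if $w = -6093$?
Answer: $\frac{7998659362}{43567} \approx 1.8359 \cdot 10^{5}$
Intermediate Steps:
$j{\left(a,Y \right)} = -2 + Y$
$\left(\frac{-13156 + 9363}{-23758 - 19809} + j{\left(-101,17 \right)}\right) \left(17704 + \left(w - - 9 \left(47 + 15\right)\right)\right) = \left(\frac{-13156 + 9363}{-23758 - 19809} + \left(-2 + 17\right)\right) \left(17704 - \left(6093 - 9 \left(47 + 15\right)\right)\right) = \left(- \frac{3793}{-43567} + 15\right) \left(17704 - \left(6093 - 558\right)\right) = \left(\left(-3793\right) \left(- \frac{1}{43567}\right) + 15\right) \left(17704 - 5535\right) = \left(\frac{3793}{43567} + 15\right) \left(17704 + \left(-6093 + 558\right)\right) = \frac{657298 \left(17704 - 5535\right)}{43567} = \frac{657298}{43567} \cdot 12169 = \frac{7998659362}{43567}$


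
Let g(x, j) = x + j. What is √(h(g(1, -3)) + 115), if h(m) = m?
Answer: √113 ≈ 10.630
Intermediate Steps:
g(x, j) = j + x
√(h(g(1, -3)) + 115) = √((-3 + 1) + 115) = √(-2 + 115) = √113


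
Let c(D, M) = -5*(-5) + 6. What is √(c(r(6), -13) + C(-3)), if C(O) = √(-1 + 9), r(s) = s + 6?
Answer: √(31 + 2*√2) ≈ 5.8162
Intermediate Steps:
r(s) = 6 + s
c(D, M) = 31 (c(D, M) = 25 + 6 = 31)
C(O) = 2*√2 (C(O) = √8 = 2*√2)
√(c(r(6), -13) + C(-3)) = √(31 + 2*√2)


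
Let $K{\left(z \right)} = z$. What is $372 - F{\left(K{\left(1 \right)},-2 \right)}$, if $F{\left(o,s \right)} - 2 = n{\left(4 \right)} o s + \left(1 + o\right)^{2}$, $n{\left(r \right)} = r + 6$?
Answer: $386$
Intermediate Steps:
$n{\left(r \right)} = 6 + r$
$F{\left(o,s \right)} = 2 + \left(1 + o\right)^{2} + 10 o s$ ($F{\left(o,s \right)} = 2 + \left(\left(6 + 4\right) o s + \left(1 + o\right)^{2}\right) = 2 + \left(10 o s + \left(1 + o\right)^{2}\right) = 2 + \left(\left(1 + o\right)^{2} + 10 o s\right) = 2 + \left(1 + o\right)^{2} + 10 o s$)
$372 - F{\left(K{\left(1 \right)},-2 \right)} = 372 - \left(2 + \left(1 + 1\right)^{2} + 10 \cdot 1 \left(-2\right)\right) = 372 - \left(2 + 2^{2} - 20\right) = 372 - \left(2 + 4 - 20\right) = 372 - -14 = 372 + 14 = 386$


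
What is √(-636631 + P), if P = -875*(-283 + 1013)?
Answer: 3*I*√141709 ≈ 1129.3*I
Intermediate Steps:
P = -638750 (P = -875*730 = -638750)
√(-636631 + P) = √(-636631 - 638750) = √(-1275381) = 3*I*√141709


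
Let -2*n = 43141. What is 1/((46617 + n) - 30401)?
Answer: -2/10709 ≈ -0.00018676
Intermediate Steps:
n = -43141/2 (n = -½*43141 = -43141/2 ≈ -21571.)
1/((46617 + n) - 30401) = 1/((46617 - 43141/2) - 30401) = 1/(50093/2 - 30401) = 1/(-10709/2) = -2/10709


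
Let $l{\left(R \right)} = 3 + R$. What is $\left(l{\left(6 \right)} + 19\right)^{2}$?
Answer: $784$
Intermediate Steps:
$\left(l{\left(6 \right)} + 19\right)^{2} = \left(\left(3 + 6\right) + 19\right)^{2} = \left(9 + 19\right)^{2} = 28^{2} = 784$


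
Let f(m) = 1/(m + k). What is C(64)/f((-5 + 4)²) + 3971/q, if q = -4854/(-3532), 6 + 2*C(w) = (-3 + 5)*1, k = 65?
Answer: 6692422/2427 ≈ 2757.5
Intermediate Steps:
C(w) = -2 (C(w) = -3 + ((-3 + 5)*1)/2 = -3 + (2*1)/2 = -3 + (½)*2 = -3 + 1 = -2)
q = 2427/1766 (q = -4854*(-1/3532) = 2427/1766 ≈ 1.3743)
f(m) = 1/(65 + m) (f(m) = 1/(m + 65) = 1/(65 + m))
C(64)/f((-5 + 4)²) + 3971/q = -(130 + 2*(-5 + 4)²) + 3971/(2427/1766) = -2/(1/(65 + (-1)²)) + 3971*(1766/2427) = -2/(1/(65 + 1)) + 7012786/2427 = -2/(1/66) + 7012786/2427 = -2/1/66 + 7012786/2427 = -2*66 + 7012786/2427 = -132 + 7012786/2427 = 6692422/2427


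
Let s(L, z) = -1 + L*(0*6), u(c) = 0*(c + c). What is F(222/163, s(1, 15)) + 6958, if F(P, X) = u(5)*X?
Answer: 6958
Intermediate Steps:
u(c) = 0 (u(c) = 0*(2*c) = 0)
s(L, z) = -1 (s(L, z) = -1 + L*0 = -1 + 0 = -1)
F(P, X) = 0 (F(P, X) = 0*X = 0)
F(222/163, s(1, 15)) + 6958 = 0 + 6958 = 6958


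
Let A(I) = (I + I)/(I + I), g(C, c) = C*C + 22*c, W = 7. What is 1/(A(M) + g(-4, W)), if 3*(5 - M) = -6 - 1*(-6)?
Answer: 1/171 ≈ 0.0058480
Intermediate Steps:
g(C, c) = C**2 + 22*c
M = 5 (M = 5 - (-6 - 1*(-6))/3 = 5 - (-6 + 6)/3 = 5 - 1/3*0 = 5 + 0 = 5)
A(I) = 1 (A(I) = (2*I)/((2*I)) = (2*I)*(1/(2*I)) = 1)
1/(A(M) + g(-4, W)) = 1/(1 + ((-4)**2 + 22*7)) = 1/(1 + (16 + 154)) = 1/(1 + 170) = 1/171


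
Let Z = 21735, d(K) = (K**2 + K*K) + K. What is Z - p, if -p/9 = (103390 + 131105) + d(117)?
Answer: 2379645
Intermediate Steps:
d(K) = K + 2*K**2 (d(K) = (K**2 + K**2) + K = 2*K**2 + K = K + 2*K**2)
p = -2357910 (p = -9*((103390 + 131105) + 117*(1 + 2*117)) = -9*(234495 + 117*(1 + 234)) = -9*(234495 + 117*235) = -9*(234495 + 27495) = -9*261990 = -2357910)
Z - p = 21735 - 1*(-2357910) = 21735 + 2357910 = 2379645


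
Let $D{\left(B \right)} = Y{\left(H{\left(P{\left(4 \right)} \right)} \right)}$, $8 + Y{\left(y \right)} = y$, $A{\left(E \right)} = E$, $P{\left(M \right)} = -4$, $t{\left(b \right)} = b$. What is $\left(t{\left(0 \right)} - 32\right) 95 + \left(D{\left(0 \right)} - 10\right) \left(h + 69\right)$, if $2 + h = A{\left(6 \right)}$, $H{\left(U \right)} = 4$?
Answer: $-4062$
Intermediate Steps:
$Y{\left(y \right)} = -8 + y$
$h = 4$ ($h = -2 + 6 = 4$)
$D{\left(B \right)} = -4$ ($D{\left(B \right)} = -8 + 4 = -4$)
$\left(t{\left(0 \right)} - 32\right) 95 + \left(D{\left(0 \right)} - 10\right) \left(h + 69\right) = \left(0 - 32\right) 95 + \left(-4 - 10\right) \left(4 + 69\right) = \left(-32\right) 95 - 1022 = -3040 - 1022 = -4062$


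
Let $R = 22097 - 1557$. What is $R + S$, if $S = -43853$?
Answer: $-23313$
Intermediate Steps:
$R = 20540$
$R + S = 20540 - 43853 = -23313$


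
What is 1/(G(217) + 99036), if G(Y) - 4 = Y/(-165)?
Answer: 165/16341383 ≈ 1.0097e-5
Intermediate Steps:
G(Y) = 4 - Y/165 (G(Y) = 4 + Y/(-165) = 4 + Y*(-1/165) = 4 - Y/165)
1/(G(217) + 99036) = 1/((4 - 1/165*217) + 99036) = 1/((4 - 217/165) + 99036) = 1/(443/165 + 99036) = 1/(16341383/165) = 165/16341383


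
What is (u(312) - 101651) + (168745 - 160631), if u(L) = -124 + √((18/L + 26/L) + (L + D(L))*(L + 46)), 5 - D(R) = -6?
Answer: -93661 + √703518114/78 ≈ -93321.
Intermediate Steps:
D(R) = 11 (D(R) = 5 - 1*(-6) = 5 + 6 = 11)
u(L) = -124 + √(44/L + (11 + L)*(46 + L)) (u(L) = -124 + √((18/L + 26/L) + (L + 11)*(L + 46)) = -124 + √(44/L + (11 + L)*(46 + L)))
(u(312) - 101651) + (168745 - 160631) = ((-124 + √(506 + 312² + 44/312 + 57*312)) - 101651) + (168745 - 160631) = ((-124 + √(506 + 97344 + 44*(1/312) + 17784)) - 101651) + 8114 = ((-124 + √(506 + 97344 + 11/78 + 17784)) - 101651) + 8114 = ((-124 + √(9019463/78)) - 101651) + 8114 = ((-124 + √703518114/78) - 101651) + 8114 = (-101775 + √703518114/78) + 8114 = -93661 + √703518114/78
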